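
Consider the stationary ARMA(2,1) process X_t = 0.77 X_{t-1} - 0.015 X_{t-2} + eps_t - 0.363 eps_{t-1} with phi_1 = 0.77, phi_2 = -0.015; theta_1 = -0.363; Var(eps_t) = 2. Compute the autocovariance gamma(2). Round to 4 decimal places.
\gamma(2) = 1.0076

Multiply the model equation by X_{t-k} and take expectations. With theta_0 = psi_0 = 1 and psi_j the MA(infinity) weights, this gives
  gamma(k) - sum_i phi_i gamma(k-i) = c_k,
  c_k = sigma^2 * sum_{j=k..q} theta_j psi_{j-k}   (c_k = 0 for k > q),
using gamma(-m) = gamma(m).
psi-weights needed (psi_j = theta_j + sum_i phi_i psi_{j-i}):
  psi_1 = theta_1 + phi_1 = -0.363 + (0.77) = 0.407
Right-hand sides:
  c_0 = sigma^2 (1 + theta_1 psi_1) = 2 * (1 + (-0.363)(0.407)) = 2 * 0.852259 = 1.704518
  c_1 = sigma^2 theta_1 = 2 * (-0.363) = -0.726
  c_2 = 0
Equations for k = 0, 1, 2 (AR order 2, c_2 = 0):
  (E0) gamma(0) = phi_1 gamma(1) + phi_2 gamma(2) + c_0
  (E1) gamma(1) = phi_1 gamma(0) + phi_2 gamma(1) + c_1
  (E2) gamma(2) = phi_1 gamma(1) + phi_2 gamma(0)
From (E1): gamma(1) = A gamma(0) + B with
  A = phi_1 / (1 - phi_2) = 0.77 / 1.015 = 0.758621,   B = c_1 / (1 - phi_2) = -0.726 / 1.015 = -0.715271.
Insert (E2) into (E0): gamma(0) (1 - phi_2^2) = phi_1 (1 + phi_2) gamma(1) + c_0.
  phi_1 (1 + phi_2) = (0.77)(0.985) = 0.75845,   1 - phi_2^2 = 0.999775.
Replace gamma(1) by A gamma(0) + B and collect gamma(0):
  gamma(0) [0.999775 - (0.75845)(0.758621)] = (0.75845)(-0.715271) + 1.704518
  gamma(0) * 0.424399 = 1.162021
  gamma(0) = 1.162021 / 0.424399 = 2.738038.
  gamma(1) = A gamma(0) + B = (0.758621)(2.738038) + (-0.715271) = 1.361861.
  gamma(2) = phi_1 gamma(1) + phi_2 gamma(0) = (0.77)(1.361861) + (-0.015)(2.738038) = 1.007562.
Therefore gamma(2) = 1.0076 (to 4 decimal places).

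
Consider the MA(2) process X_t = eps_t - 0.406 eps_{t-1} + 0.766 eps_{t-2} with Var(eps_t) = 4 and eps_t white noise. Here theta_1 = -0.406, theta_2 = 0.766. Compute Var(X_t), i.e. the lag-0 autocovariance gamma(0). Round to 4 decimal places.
\gamma(0) = 7.0064

For an MA(q) process X_t = eps_t + sum_i theta_i eps_{t-i} with
Var(eps_t) = sigma^2, the variance is
  gamma(0) = sigma^2 * (1 + sum_i theta_i^2).
  sum_i theta_i^2 = (-0.406)^2 + (0.766)^2 = 0.164836 + 0.586756 = 0.751592.
  gamma(0) = 4 * (1 + 0.751592) = 4 * 1.751592 = 7.006368, which rounds to 7.0064.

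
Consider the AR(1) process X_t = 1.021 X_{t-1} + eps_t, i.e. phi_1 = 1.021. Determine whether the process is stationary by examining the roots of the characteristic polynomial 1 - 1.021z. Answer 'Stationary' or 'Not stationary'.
\text{Not stationary}

The AR(p) characteristic polynomial is P(z) = 1 - 1.021z.
Stationarity requires all roots to lie outside the unit circle, i.e. |z| > 1 for every root.
This is linear in z: 1 + (-1.021) z = 0  =>  z = -1/(-1.021) = 0.979432,  |z| = 0.979432.
Moduli of all roots: 0.9794.
All moduli strictly greater than 1? No.
Verdict: Not stationary.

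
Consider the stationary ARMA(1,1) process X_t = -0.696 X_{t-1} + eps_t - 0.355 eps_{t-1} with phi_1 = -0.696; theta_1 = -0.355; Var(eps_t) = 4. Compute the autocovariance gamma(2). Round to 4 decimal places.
\gamma(2) = 7.0773

Multiply the model equation by X_{t-k} and take expectations. With theta_0 = psi_0 = 1 and psi_j the MA(infinity) weights, this gives
  gamma(k) - sum_i phi_i gamma(k-i) = c_k,
  c_k = sigma^2 * sum_{j=k..q} theta_j psi_{j-k}   (c_k = 0 for k > q),
using gamma(-m) = gamma(m).
psi-weights needed (psi_j = theta_j + sum_i phi_i psi_{j-i}):
  psi_1 = theta_1 + phi_1 = -0.355 + (-0.696) = -1.051
Right-hand sides:
  c_0 = sigma^2 (1 + theta_1 psi_1) = 4 * (1 + (-0.355)(-1.051)) = 4 * 1.373105 = 5.49242
  c_1 = sigma^2 theta_1 = 4 * (-0.355) = -1.42
  c_2 = 0
Equations for k = 0 and k = 1 (AR order 1):
  gamma(0) = phi_1 gamma(1) + c_0
  gamma(1) = phi_1 gamma(0) + c_1
Substituting the second into the first: gamma(0) (1 - phi_1^2) = c_0 + phi_1 c_1, so
  gamma(0) = (c_0 + phi_1 c_1) / (1 - phi_1^2) = (5.49242 + (-0.696)(-1.42)) / (1 - (-0.696)^2) = 6.48074 / 0.515584 = 12.569707.
  gamma(1) = phi_1 gamma(0) + c_1 = (-0.696)(12.569707) + (-1.42) = -10.168516.
For k = 2 (> q): gamma(2) = phi_1 gamma(1) = (-0.696)(-10.168516) = 7.077287.
Therefore gamma(2) = 7.0773 (to 4 decimal places).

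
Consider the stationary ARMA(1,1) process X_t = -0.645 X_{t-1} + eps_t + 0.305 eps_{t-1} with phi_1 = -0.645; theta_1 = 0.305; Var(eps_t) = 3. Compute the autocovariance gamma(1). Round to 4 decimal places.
\gamma(1) = -1.4030

Multiply the model equation by X_{t-k} and take expectations. With theta_0 = psi_0 = 1 and psi_j the MA(infinity) weights, this gives
  gamma(k) - sum_i phi_i gamma(k-i) = c_k,
  c_k = sigma^2 * sum_{j=k..q} theta_j psi_{j-k}   (c_k = 0 for k > q),
using gamma(-m) = gamma(m).
psi-weights needed (psi_j = theta_j + sum_i phi_i psi_{j-i}):
  psi_1 = theta_1 + phi_1 = 0.305 + (-0.645) = -0.34
Right-hand sides:
  c_0 = sigma^2 (1 + theta_1 psi_1) = 3 * (1 + (0.305)(-0.34)) = 3 * 0.8963 = 2.6889
  c_1 = sigma^2 theta_1 = 3 * (0.305) = 0.915
  c_2 = 0
Equations for k = 0 and k = 1 (AR order 1):
  gamma(0) = phi_1 gamma(1) + c_0
  gamma(1) = phi_1 gamma(0) + c_1
Substituting the second into the first: gamma(0) (1 - phi_1^2) = c_0 + phi_1 c_1, so
  gamma(0) = (c_0 + phi_1 c_1) / (1 - phi_1^2) = (2.6889 + (-0.645)(0.915)) / (1 - (-0.645)^2) = 2.098725 / 0.583975 = 3.593861.
  gamma(1) = phi_1 gamma(0) + c_1 = (-0.645)(3.593861) + (0.915) = -1.40304.
Therefore gamma(1) = -1.4030 (to 4 decimal places).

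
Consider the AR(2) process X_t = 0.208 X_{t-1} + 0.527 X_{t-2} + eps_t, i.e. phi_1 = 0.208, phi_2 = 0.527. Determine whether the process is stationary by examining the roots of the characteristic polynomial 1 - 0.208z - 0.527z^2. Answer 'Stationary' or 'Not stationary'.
\text{Stationary}

The AR(p) characteristic polynomial is P(z) = 1 - 0.208z - 0.527z^2.
Stationarity requires all roots to lie outside the unit circle, i.e. |z| > 1 for every root.
Set 1 + (-0.208) z + (-0.527) z^2 = 0, i.e. a z^2 + b z + c = 0 with a = -0.527, b = -0.208, c = 1.
Discriminant D = b^2 - 4ac = (-0.208)^2 - 4*(-0.527)*1 = 0.043264 - (-2.108) = 2.151264.
D >= 0, so the roots are real: z = (-b +/- sqrt(D)) / (2a) = (0.208 +/- 1.466719) / (-1.054).
  z_1 = (0.208 + 1.466719) / (-1.054) = -1.5889,   |z_1| = 1.5889.
  z_2 = (0.208 - 1.466719) / (-1.054) = 1.1942,   |z_2| = 1.1942.
Moduli of all roots: 1.5889, 1.1942.
All moduli strictly greater than 1? Yes.
Verdict: Stationary.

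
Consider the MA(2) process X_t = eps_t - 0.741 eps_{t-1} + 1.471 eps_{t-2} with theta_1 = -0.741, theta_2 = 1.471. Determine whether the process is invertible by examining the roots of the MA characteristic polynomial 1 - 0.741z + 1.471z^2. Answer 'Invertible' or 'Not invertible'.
\text{Not invertible}

The MA(q) characteristic polynomial is P(z) = 1 - 0.741z + 1.471z^2.
Invertibility requires all roots to lie outside the unit circle, i.e. |z| > 1 for every root.
Set 1 + (-0.741) z + (1.471) z^2 = 0, i.e. a z^2 + b z + c = 0 with a = 1.471, b = -0.741, c = 1.
Discriminant D = b^2 - 4ac = (-0.741)^2 - 4*(1.471)*1 = 0.549081 - (5.884) = -5.334919.
D < 0, so the roots are the complex-conjugate pair z = (-b +/- i sqrt(-D)) / (2a) = 0.2519 +/- 0.7851i.
For a conjugate pair |z|^2 = z * conj(z) = (product of roots) = c/a = 1/(1.471) = 0.67981, so |z| = sqrt(0.67981) = 0.8245 for both roots.
Moduli of all roots: 0.8245, 0.8245.
All moduli strictly greater than 1? No.
Verdict: Not invertible.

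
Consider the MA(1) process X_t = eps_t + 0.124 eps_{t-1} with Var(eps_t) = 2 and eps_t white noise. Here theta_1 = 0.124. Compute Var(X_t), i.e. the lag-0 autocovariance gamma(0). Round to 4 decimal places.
\gamma(0) = 2.0308

For an MA(q) process X_t = eps_t + sum_i theta_i eps_{t-i} with
Var(eps_t) = sigma^2, the variance is
  gamma(0) = sigma^2 * (1 + sum_i theta_i^2).
  sum_i theta_i^2 = (0.124)^2 = 0.015376.
  gamma(0) = 2 * (1 + 0.015376) = 2 * 1.015376 = 2.030752, which rounds to 2.0308.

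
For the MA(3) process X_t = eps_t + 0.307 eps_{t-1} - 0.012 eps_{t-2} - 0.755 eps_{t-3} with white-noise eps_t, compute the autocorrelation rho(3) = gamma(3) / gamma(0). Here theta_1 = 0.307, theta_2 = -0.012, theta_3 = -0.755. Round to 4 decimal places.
\rho(3) = -0.4536

For an MA(q) process with theta_0 = 1, the autocovariance is
  gamma(k) = sigma^2 * sum_{i=0..q-k} theta_i * theta_{i+k},
and rho(k) = gamma(k) / gamma(0). Sigma^2 cancels.
  numerator   = (1)*(-0.755) = -0.755.
  denominator = (1)^2 + (0.307)^2 + (-0.012)^2 + (-0.755)^2 = 1.664418.
  rho(3) = -0.755 / 1.664418 = -0.4536.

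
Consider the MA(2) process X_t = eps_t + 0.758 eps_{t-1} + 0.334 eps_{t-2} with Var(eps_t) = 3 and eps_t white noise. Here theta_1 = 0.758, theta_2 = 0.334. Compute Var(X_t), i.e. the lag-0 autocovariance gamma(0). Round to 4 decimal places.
\gamma(0) = 5.0584

For an MA(q) process X_t = eps_t + sum_i theta_i eps_{t-i} with
Var(eps_t) = sigma^2, the variance is
  gamma(0) = sigma^2 * (1 + sum_i theta_i^2).
  sum_i theta_i^2 = (0.758)^2 + (0.334)^2 = 0.574564 + 0.111556 = 0.68612.
  gamma(0) = 3 * (1 + 0.68612) = 3 * 1.68612 = 5.05836, which rounds to 5.0584.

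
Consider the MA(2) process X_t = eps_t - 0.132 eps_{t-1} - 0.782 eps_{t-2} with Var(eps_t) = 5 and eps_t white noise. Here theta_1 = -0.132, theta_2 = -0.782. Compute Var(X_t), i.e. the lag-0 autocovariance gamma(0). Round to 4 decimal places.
\gamma(0) = 8.1447

For an MA(q) process X_t = eps_t + sum_i theta_i eps_{t-i} with
Var(eps_t) = sigma^2, the variance is
  gamma(0) = sigma^2 * (1 + sum_i theta_i^2).
  sum_i theta_i^2 = (-0.132)^2 + (-0.782)^2 = 0.017424 + 0.611524 = 0.628948.
  gamma(0) = 5 * (1 + 0.628948) = 5 * 1.628948 = 8.14474, which rounds to 8.1447.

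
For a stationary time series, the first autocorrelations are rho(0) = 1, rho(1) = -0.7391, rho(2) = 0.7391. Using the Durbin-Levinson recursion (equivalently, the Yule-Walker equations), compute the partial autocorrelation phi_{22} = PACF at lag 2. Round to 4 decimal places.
\phi_{22} = 0.4250

The PACF at lag k is phi_{kk}, the last component of the solution
to the Yule-Walker system G_k phi = r_k where
  (G_k)_{ij} = rho(|i - j|), (r_k)_i = rho(i), i,j = 1..k.
Equivalently, Durbin-Levinson gives phi_{kk} iteratively:
  phi_{11} = rho(1)
  phi_{kk} = [rho(k) - sum_{j=1..k-1} phi_{k-1,j} rho(k-j)]
            / [1 - sum_{j=1..k-1} phi_{k-1,j} rho(j)],
  phi_{k,j} = phi_{k-1,j} - phi_{kk} phi_{k-1,k-j},  j = 1..k-1.
Step k = 1:
  phi_11 = rho(1) = -0.7391.
Step k = 2:
  phi_22 = [rho(2) - phi_11 rho(1)] / [1 - phi_11 rho(1)] = [0.7391 - (-0.7391)(-0.7391)] / [1 - (-0.7391)(-0.7391)]
         = 0.19283119 / 0.45373119 = 0.425.
Therefore phi_{22} = 0.4250.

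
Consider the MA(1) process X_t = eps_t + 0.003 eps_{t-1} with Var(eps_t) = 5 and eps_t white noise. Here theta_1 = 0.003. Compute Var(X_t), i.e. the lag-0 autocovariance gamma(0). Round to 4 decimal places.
\gamma(0) = 5.0000

For an MA(q) process X_t = eps_t + sum_i theta_i eps_{t-i} with
Var(eps_t) = sigma^2, the variance is
  gamma(0) = sigma^2 * (1 + sum_i theta_i^2).
  sum_i theta_i^2 = (0.003)^2 = 0.000009.
  gamma(0) = 5 * (1 + 0.000009) = 5 * 1.000009 = 5.000045, which rounds to 5.0000.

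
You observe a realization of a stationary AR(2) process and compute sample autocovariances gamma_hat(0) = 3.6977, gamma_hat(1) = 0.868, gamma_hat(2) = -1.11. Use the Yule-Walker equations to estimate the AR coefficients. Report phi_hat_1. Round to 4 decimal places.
\hat\phi_{1} = 0.3230

The Yule-Walker equations for an AR(p) process read, in matrix form,
  Gamma_p phi = r_p,   with   (Gamma_p)_{ij} = gamma(|i - j|),
                       (r_p)_i = gamma(i),   i,j = 1..p.
Substitute the sample gammas (Toeplitz matrix and right-hand side of size 2):
  Gamma_p = [[3.6977, 0.868], [0.868, 3.6977]]
  r_p     = [0.868, -1.11]
Written out:
  3.6977 phi_1 + 0.868 phi_2 = 0.868
  0.868 phi_1 + 3.6977 phi_2 = -1.11
Solve by Cramer's rule:
  det = gamma(0)^2 - gamma(1)^2 = (3.6977)^2 - (0.868)^2 = 13.67298529 - 0.753424 = 12.91956129
  phi_hat_1 = [gamma(1) gamma(0) - gamma(1) gamma(2)] / det = [(0.868)(3.6977) - (0.868)(-1.11)] / 12.91956129 = 4.1730836 / 12.91956129 = 0.323
  phi_hat_2 = [gamma(0) gamma(2) - gamma(1)^2] / det = [(3.6977)(-1.11) - (0.868)^2] / 12.91956129 = -4.857871 / 12.91956129 = -0.376
So phi_hat = [0.3230, -0.3760].
Therefore phi_hat_1 = 0.3230.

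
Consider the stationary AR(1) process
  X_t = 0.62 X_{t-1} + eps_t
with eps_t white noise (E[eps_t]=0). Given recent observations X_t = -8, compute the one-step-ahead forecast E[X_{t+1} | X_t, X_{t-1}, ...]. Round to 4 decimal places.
E[X_{t+1} \mid \mathcal F_t] = -4.9600

For an AR(p) model X_t = c + sum_i phi_i X_{t-i} + eps_t, the
one-step-ahead conditional mean is
  E[X_{t+1} | X_t, ...] = c + sum_i phi_i X_{t+1-i}.
Substitute known values:
  E[X_{t+1} | ...] = (0.62) * (-8)
                   = -4.9600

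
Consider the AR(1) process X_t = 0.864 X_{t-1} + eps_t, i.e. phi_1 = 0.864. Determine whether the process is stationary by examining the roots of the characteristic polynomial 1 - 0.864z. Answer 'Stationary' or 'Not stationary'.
\text{Stationary}

The AR(p) characteristic polynomial is P(z) = 1 - 0.864z.
Stationarity requires all roots to lie outside the unit circle, i.e. |z| > 1 for every root.
This is linear in z: 1 + (-0.864) z = 0  =>  z = -1/(-0.864) = 1.157407,  |z| = 1.157407.
Moduli of all roots: 1.1574.
All moduli strictly greater than 1? Yes.
Verdict: Stationary.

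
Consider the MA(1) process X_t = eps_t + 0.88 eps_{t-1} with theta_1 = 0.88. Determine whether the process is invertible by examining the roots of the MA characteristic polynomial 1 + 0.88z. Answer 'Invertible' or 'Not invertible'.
\text{Invertible}

The MA(q) characteristic polynomial is P(z) = 1 + 0.88z.
Invertibility requires all roots to lie outside the unit circle, i.e. |z| > 1 for every root.
This is linear in z: 1 + (0.88) z = 0  =>  z = -1/(0.88) = -1.136364,  |z| = 1.136364.
Moduli of all roots: 1.1364.
All moduli strictly greater than 1? Yes.
Verdict: Invertible.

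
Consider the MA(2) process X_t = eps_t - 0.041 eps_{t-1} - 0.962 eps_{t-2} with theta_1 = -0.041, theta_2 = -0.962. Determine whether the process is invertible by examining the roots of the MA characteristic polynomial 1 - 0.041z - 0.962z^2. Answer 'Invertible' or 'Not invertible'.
\text{Not invertible}

The MA(q) characteristic polynomial is P(z) = 1 - 0.041z - 0.962z^2.
Invertibility requires all roots to lie outside the unit circle, i.e. |z| > 1 for every root.
Set 1 + (-0.041) z + (-0.962) z^2 = 0, i.e. a z^2 + b z + c = 0 with a = -0.962, b = -0.041, c = 1.
Discriminant D = b^2 - 4ac = (-0.041)^2 - 4*(-0.962)*1 = 0.001681 - (-3.848) = 3.849681.
D >= 0, so the roots are real: z = (-b +/- sqrt(D)) / (2a) = (0.041 +/- 1.96206) / (-1.924).
  z_1 = (0.041 + 1.96206) / (-1.924) = -1.0411,   |z_1| = 1.0411.
  z_2 = (0.041 - 1.96206) / (-1.924) = 0.9985,   |z_2| = 0.9985.
Moduli of all roots: 1.0411, 0.9985.
All moduli strictly greater than 1? No.
Verdict: Not invertible.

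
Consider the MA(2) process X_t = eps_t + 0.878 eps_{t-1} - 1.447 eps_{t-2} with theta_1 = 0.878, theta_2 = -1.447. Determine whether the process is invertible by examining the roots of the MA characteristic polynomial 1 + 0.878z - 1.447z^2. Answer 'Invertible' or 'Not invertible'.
\text{Not invertible}

The MA(q) characteristic polynomial is P(z) = 1 + 0.878z - 1.447z^2.
Invertibility requires all roots to lie outside the unit circle, i.e. |z| > 1 for every root.
Set 1 + (0.878) z + (-1.447) z^2 = 0, i.e. a z^2 + b z + c = 0 with a = -1.447, b = 0.878, c = 1.
Discriminant D = b^2 - 4ac = (0.878)^2 - 4*(-1.447)*1 = 0.770884 - (-5.788) = 6.558884.
D >= 0, so the roots are real: z = (-b +/- sqrt(D)) / (2a) = (-0.878 +/- 2.561032) / (-2.894).
  z_1 = (-0.878 + 2.561032) / (-2.894) = -0.5816,   |z_1| = 0.5816.
  z_2 = (-0.878 - 2.561032) / (-2.894) = 1.1883,   |z_2| = 1.1883.
Moduli of all roots: 0.5816, 1.1883.
All moduli strictly greater than 1? No.
Verdict: Not invertible.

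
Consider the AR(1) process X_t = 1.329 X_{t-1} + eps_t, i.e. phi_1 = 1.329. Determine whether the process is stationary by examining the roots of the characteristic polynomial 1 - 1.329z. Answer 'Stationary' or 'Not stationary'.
\text{Not stationary}

The AR(p) characteristic polynomial is P(z) = 1 - 1.329z.
Stationarity requires all roots to lie outside the unit circle, i.e. |z| > 1 for every root.
This is linear in z: 1 + (-1.329) z = 0  =>  z = -1/(-1.329) = 0.752445,  |z| = 0.752445.
Moduli of all roots: 0.7524.
All moduli strictly greater than 1? No.
Verdict: Not stationary.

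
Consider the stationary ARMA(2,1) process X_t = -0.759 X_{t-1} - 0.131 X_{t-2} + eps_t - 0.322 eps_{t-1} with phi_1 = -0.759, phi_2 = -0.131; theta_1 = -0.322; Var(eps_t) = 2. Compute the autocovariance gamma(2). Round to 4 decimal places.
\gamma(2) = 2.5836

Multiply the model equation by X_{t-k} and take expectations. With theta_0 = psi_0 = 1 and psi_j the MA(infinity) weights, this gives
  gamma(k) - sum_i phi_i gamma(k-i) = c_k,
  c_k = sigma^2 * sum_{j=k..q} theta_j psi_{j-k}   (c_k = 0 for k > q),
using gamma(-m) = gamma(m).
psi-weights needed (psi_j = theta_j + sum_i phi_i psi_{j-i}):
  psi_1 = theta_1 + phi_1 = -0.322 + (-0.759) = -1.081
Right-hand sides:
  c_0 = sigma^2 (1 + theta_1 psi_1) = 2 * (1 + (-0.322)(-1.081)) = 2 * 1.348082 = 2.696164
  c_1 = sigma^2 theta_1 = 2 * (-0.322) = -0.644
  c_2 = 0
Equations for k = 0, 1, 2 (AR order 2, c_2 = 0):
  (E0) gamma(0) = phi_1 gamma(1) + phi_2 gamma(2) + c_0
  (E1) gamma(1) = phi_1 gamma(0) + phi_2 gamma(1) + c_1
  (E2) gamma(2) = phi_1 gamma(1) + phi_2 gamma(0)
From (E1): gamma(1) = A gamma(0) + B with
  A = phi_1 / (1 - phi_2) = -0.759 / 1.131 = -0.671088,   B = c_1 / (1 - phi_2) = -0.644 / 1.131 = -0.569408.
Insert (E2) into (E0): gamma(0) (1 - phi_2^2) = phi_1 (1 + phi_2) gamma(1) + c_0.
  phi_1 (1 + phi_2) = (-0.759)(0.869) = -0.659571,   1 - phi_2^2 = 0.982839.
Replace gamma(1) by A gamma(0) + B and collect gamma(0):
  gamma(0) [0.982839 - (-0.659571)(-0.671088)] = (-0.659571)(-0.569408) + 2.696164
  gamma(0) * 0.540209 = 3.071729
  gamma(0) = 3.071729 / 0.540209 = 5.686184.
  gamma(1) = A gamma(0) + B = (-0.671088)(5.686184) + (-0.569408) = -4.385335.
  gamma(2) = phi_1 gamma(1) + phi_2 gamma(0) = (-0.759)(-4.385335) + (-0.131)(5.686184) = 2.583579.
Therefore gamma(2) = 2.5836 (to 4 decimal places).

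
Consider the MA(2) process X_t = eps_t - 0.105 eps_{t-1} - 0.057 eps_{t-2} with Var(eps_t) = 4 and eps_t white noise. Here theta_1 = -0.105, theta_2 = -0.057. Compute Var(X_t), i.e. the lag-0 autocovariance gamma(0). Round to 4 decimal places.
\gamma(0) = 4.0571

For an MA(q) process X_t = eps_t + sum_i theta_i eps_{t-i} with
Var(eps_t) = sigma^2, the variance is
  gamma(0) = sigma^2 * (1 + sum_i theta_i^2).
  sum_i theta_i^2 = (-0.105)^2 + (-0.057)^2 = 0.011025 + 0.003249 = 0.014274.
  gamma(0) = 4 * (1 + 0.014274) = 4 * 1.014274 = 4.057096, which rounds to 4.0571.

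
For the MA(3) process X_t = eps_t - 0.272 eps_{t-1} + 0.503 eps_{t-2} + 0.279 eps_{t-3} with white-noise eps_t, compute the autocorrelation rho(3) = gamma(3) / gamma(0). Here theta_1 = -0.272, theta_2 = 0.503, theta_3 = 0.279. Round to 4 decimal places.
\rho(3) = 0.1986

For an MA(q) process with theta_0 = 1, the autocovariance is
  gamma(k) = sigma^2 * sum_{i=0..q-k} theta_i * theta_{i+k},
and rho(k) = gamma(k) / gamma(0). Sigma^2 cancels.
  numerator   = (1)*(0.279) = 0.279.
  denominator = (1)^2 + (-0.272)^2 + (0.503)^2 + (0.279)^2 = 1.404834.
  rho(3) = 0.279 / 1.404834 = 0.1986.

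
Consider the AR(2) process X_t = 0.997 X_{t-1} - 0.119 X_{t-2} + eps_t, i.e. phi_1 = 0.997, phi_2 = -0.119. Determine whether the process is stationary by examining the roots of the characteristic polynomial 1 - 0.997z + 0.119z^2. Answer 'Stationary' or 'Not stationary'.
\text{Stationary}

The AR(p) characteristic polynomial is P(z) = 1 - 0.997z + 0.119z^2.
Stationarity requires all roots to lie outside the unit circle, i.e. |z| > 1 for every root.
Set 1 + (-0.997) z + (0.119) z^2 = 0, i.e. a z^2 + b z + c = 0 with a = 0.119, b = -0.997, c = 1.
Discriminant D = b^2 - 4ac = (-0.997)^2 - 4*(0.119)*1 = 0.994009 - (0.476) = 0.518009.
D >= 0, so the roots are real: z = (-b +/- sqrt(D)) / (2a) = (0.997 +/- 0.719728) / (0.238).
  z_1 = (0.997 + 0.719728) / (0.238) = 7.2131,   |z_1| = 7.2131.
  z_2 = (0.997 - 0.719728) / (0.238) = 1.165,   |z_2| = 1.165.
Moduli of all roots: 7.2131, 1.1650.
All moduli strictly greater than 1? Yes.
Verdict: Stationary.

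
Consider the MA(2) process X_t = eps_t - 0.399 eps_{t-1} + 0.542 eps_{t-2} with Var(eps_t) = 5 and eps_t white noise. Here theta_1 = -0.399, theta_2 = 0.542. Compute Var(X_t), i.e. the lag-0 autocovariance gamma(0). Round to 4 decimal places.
\gamma(0) = 7.2648

For an MA(q) process X_t = eps_t + sum_i theta_i eps_{t-i} with
Var(eps_t) = sigma^2, the variance is
  gamma(0) = sigma^2 * (1 + sum_i theta_i^2).
  sum_i theta_i^2 = (-0.399)^2 + (0.542)^2 = 0.159201 + 0.293764 = 0.452965.
  gamma(0) = 5 * (1 + 0.452965) = 5 * 1.452965 = 7.264825, which rounds to 7.2648.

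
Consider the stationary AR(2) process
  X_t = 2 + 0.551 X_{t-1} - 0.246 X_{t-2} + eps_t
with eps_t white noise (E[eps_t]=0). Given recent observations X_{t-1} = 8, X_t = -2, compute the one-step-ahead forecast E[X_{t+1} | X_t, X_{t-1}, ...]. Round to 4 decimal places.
E[X_{t+1} \mid \mathcal F_t] = -1.0700

For an AR(p) model X_t = c + sum_i phi_i X_{t-i} + eps_t, the
one-step-ahead conditional mean is
  E[X_{t+1} | X_t, ...] = c + sum_i phi_i X_{t+1-i}.
Substitute known values:
  E[X_{t+1} | ...] = 2 + (0.551) * (-2) + (-0.246) * (8)
                   = -1.0700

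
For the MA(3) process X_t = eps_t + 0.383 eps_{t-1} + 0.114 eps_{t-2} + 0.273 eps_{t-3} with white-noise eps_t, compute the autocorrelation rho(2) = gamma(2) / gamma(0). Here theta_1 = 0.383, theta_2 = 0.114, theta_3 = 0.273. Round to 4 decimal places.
\rho(2) = 0.1771

For an MA(q) process with theta_0 = 1, the autocovariance is
  gamma(k) = sigma^2 * sum_{i=0..q-k} theta_i * theta_{i+k},
and rho(k) = gamma(k) / gamma(0). Sigma^2 cancels.
  numerator   = (1)*(0.114) + (0.383)*(0.273) = 0.218559.
  denominator = (1)^2 + (0.383)^2 + (0.114)^2 + (0.273)^2 = 1.234214.
  rho(2) = 0.218559 / 1.234214 = 0.1771.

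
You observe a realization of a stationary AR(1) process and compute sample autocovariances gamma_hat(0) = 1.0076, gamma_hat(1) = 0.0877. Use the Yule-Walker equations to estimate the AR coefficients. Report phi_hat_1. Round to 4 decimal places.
\hat\phi_{1} = 0.0870

The Yule-Walker equations for an AR(p) process read, in matrix form,
  Gamma_p phi = r_p,   with   (Gamma_p)_{ij} = gamma(|i - j|),
                       (r_p)_i = gamma(i),   i,j = 1..p.
Substitute the sample gammas (Toeplitz matrix and right-hand side of size 1):
  Gamma_p = [[1.0076]]
  r_p     = [0.0877]
With p = 1 this is the single equation gamma(0) phi_1 = gamma(1):
  phi_hat_1 = gamma(1) / gamma(0) = 0.0877 / 1.0076 = 0.0870.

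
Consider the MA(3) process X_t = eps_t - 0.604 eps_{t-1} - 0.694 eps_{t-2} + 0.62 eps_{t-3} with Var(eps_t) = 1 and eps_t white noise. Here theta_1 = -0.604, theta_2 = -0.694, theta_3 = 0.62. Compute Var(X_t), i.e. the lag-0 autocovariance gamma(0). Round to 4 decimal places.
\gamma(0) = 2.2309

For an MA(q) process X_t = eps_t + sum_i theta_i eps_{t-i} with
Var(eps_t) = sigma^2, the variance is
  gamma(0) = sigma^2 * (1 + sum_i theta_i^2).
  sum_i theta_i^2 = (-0.604)^2 + (-0.694)^2 + (0.62)^2 = 0.364816 + 0.481636 + 0.3844 = 1.230852.
  gamma(0) = 1 * (1 + 1.230852) = 1 * 2.230852 = 2.230852, which rounds to 2.2309.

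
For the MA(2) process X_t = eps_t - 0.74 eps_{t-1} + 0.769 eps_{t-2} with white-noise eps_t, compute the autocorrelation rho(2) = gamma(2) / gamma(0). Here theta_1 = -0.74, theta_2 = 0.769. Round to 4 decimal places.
\rho(2) = 0.3595

For an MA(q) process with theta_0 = 1, the autocovariance is
  gamma(k) = sigma^2 * sum_{i=0..q-k} theta_i * theta_{i+k},
and rho(k) = gamma(k) / gamma(0). Sigma^2 cancels.
  numerator   = (1)*(0.769) = 0.769.
  denominator = (1)^2 + (-0.74)^2 + (0.769)^2 = 2.138961.
  rho(2) = 0.769 / 2.138961 = 0.3595.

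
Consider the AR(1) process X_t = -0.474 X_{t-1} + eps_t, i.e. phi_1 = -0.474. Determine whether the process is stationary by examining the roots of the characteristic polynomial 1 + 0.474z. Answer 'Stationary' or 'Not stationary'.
\text{Stationary}

The AR(p) characteristic polynomial is P(z) = 1 + 0.474z.
Stationarity requires all roots to lie outside the unit circle, i.e. |z| > 1 for every root.
This is linear in z: 1 + (0.474) z = 0  =>  z = -1/(0.474) = -2.109705,  |z| = 2.109705.
Moduli of all roots: 2.1097.
All moduli strictly greater than 1? Yes.
Verdict: Stationary.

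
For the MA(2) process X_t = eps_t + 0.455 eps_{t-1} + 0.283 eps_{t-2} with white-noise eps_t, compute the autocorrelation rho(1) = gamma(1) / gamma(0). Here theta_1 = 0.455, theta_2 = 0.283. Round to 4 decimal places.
\rho(1) = 0.4535

For an MA(q) process with theta_0 = 1, the autocovariance is
  gamma(k) = sigma^2 * sum_{i=0..q-k} theta_i * theta_{i+k},
and rho(k) = gamma(k) / gamma(0). Sigma^2 cancels.
  numerator   = (1)*(0.455) + (0.455)*(0.283) = 0.583765.
  denominator = (1)^2 + (0.455)^2 + (0.283)^2 = 1.287114.
  rho(1) = 0.583765 / 1.287114 = 0.4535.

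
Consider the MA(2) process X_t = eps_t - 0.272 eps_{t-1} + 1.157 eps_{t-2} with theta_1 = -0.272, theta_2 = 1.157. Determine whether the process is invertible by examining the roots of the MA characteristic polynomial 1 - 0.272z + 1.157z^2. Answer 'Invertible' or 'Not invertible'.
\text{Not invertible}

The MA(q) characteristic polynomial is P(z) = 1 - 0.272z + 1.157z^2.
Invertibility requires all roots to lie outside the unit circle, i.e. |z| > 1 for every root.
Set 1 + (-0.272) z + (1.157) z^2 = 0, i.e. a z^2 + b z + c = 0 with a = 1.157, b = -0.272, c = 1.
Discriminant D = b^2 - 4ac = (-0.272)^2 - 4*(1.157)*1 = 0.073984 - (4.628) = -4.554016.
D < 0, so the roots are the complex-conjugate pair z = (-b +/- i sqrt(-D)) / (2a) = 0.1175 +/- 0.9222i.
For a conjugate pair |z|^2 = z * conj(z) = (product of roots) = c/a = 1/(1.157) = 0.864304, so |z| = sqrt(0.864304) = 0.9297 for both roots.
Moduli of all roots: 0.9297, 0.9297.
All moduli strictly greater than 1? No.
Verdict: Not invertible.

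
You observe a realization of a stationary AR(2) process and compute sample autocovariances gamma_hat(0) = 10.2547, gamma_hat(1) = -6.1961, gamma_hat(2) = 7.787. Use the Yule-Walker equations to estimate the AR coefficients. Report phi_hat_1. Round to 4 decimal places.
\hat\phi_{1} = -0.2290

The Yule-Walker equations for an AR(p) process read, in matrix form,
  Gamma_p phi = r_p,   with   (Gamma_p)_{ij} = gamma(|i - j|),
                       (r_p)_i = gamma(i),   i,j = 1..p.
Substitute the sample gammas (Toeplitz matrix and right-hand side of size 2):
  Gamma_p = [[10.2547, -6.1961], [-6.1961, 10.2547]]
  r_p     = [-6.1961, 7.787]
Written out:
  10.2547 phi_1 - 6.1961 phi_2 = -6.1961
  -6.1961 phi_1 + 10.2547 phi_2 = 7.787
Solve by Cramer's rule:
  det = gamma(0)^2 - gamma(1)^2 = (10.2547)^2 - (-6.1961)^2 = 105.15887209 - 38.39165521 = 66.76721688
  phi_hat_1 = [gamma(1) gamma(0) - gamma(1) gamma(2)] / det = [(-6.1961)(10.2547) - (-6.1961)(7.787)] / 66.76721688 = -15.29011597 / 66.76721688 = -0.229
  phi_hat_2 = [gamma(0) gamma(2) - gamma(1)^2] / det = [(10.2547)(7.787) - (-6.1961)^2] / 66.76721688 = 41.46169369 / 66.76721688 = 0.621
So phi_hat = [-0.2290, 0.6210].
Therefore phi_hat_1 = -0.2290.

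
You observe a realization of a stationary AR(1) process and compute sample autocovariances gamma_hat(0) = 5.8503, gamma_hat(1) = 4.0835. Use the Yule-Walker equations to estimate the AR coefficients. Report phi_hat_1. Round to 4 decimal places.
\hat\phi_{1} = 0.6980

The Yule-Walker equations for an AR(p) process read, in matrix form,
  Gamma_p phi = r_p,   with   (Gamma_p)_{ij} = gamma(|i - j|),
                       (r_p)_i = gamma(i),   i,j = 1..p.
Substitute the sample gammas (Toeplitz matrix and right-hand side of size 1):
  Gamma_p = [[5.8503]]
  r_p     = [4.0835]
With p = 1 this is the single equation gamma(0) phi_1 = gamma(1):
  phi_hat_1 = gamma(1) / gamma(0) = 4.0835 / 5.8503 = 0.6980.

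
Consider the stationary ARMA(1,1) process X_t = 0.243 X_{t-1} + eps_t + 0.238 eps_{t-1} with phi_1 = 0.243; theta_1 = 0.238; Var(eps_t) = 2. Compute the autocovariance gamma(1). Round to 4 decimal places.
\gamma(1) = 1.0815

Multiply the model equation by X_{t-k} and take expectations. With theta_0 = psi_0 = 1 and psi_j the MA(infinity) weights, this gives
  gamma(k) - sum_i phi_i gamma(k-i) = c_k,
  c_k = sigma^2 * sum_{j=k..q} theta_j psi_{j-k}   (c_k = 0 for k > q),
using gamma(-m) = gamma(m).
psi-weights needed (psi_j = theta_j + sum_i phi_i psi_{j-i}):
  psi_1 = theta_1 + phi_1 = 0.238 + (0.243) = 0.481
Right-hand sides:
  c_0 = sigma^2 (1 + theta_1 psi_1) = 2 * (1 + (0.238)(0.481)) = 2 * 1.114478 = 2.228956
  c_1 = sigma^2 theta_1 = 2 * (0.238) = 0.476
  c_2 = 0
Equations for k = 0 and k = 1 (AR order 1):
  gamma(0) = phi_1 gamma(1) + c_0
  gamma(1) = phi_1 gamma(0) + c_1
Substituting the second into the first: gamma(0) (1 - phi_1^2) = c_0 + phi_1 c_1, so
  gamma(0) = (c_0 + phi_1 c_1) / (1 - phi_1^2) = (2.228956 + (0.243)(0.476)) / (1 - (0.243)^2) = 2.344624 / 0.940951 = 2.49176.
  gamma(1) = phi_1 gamma(0) + c_1 = (0.243)(2.49176) + (0.476) = 1.081498.
Therefore gamma(1) = 1.0815 (to 4 decimal places).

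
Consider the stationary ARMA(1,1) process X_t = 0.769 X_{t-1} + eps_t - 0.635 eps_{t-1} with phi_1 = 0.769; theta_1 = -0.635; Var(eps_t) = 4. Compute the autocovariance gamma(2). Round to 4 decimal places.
\gamma(2) = 0.5161

Multiply the model equation by X_{t-k} and take expectations. With theta_0 = psi_0 = 1 and psi_j the MA(infinity) weights, this gives
  gamma(k) - sum_i phi_i gamma(k-i) = c_k,
  c_k = sigma^2 * sum_{j=k..q} theta_j psi_{j-k}   (c_k = 0 for k > q),
using gamma(-m) = gamma(m).
psi-weights needed (psi_j = theta_j + sum_i phi_i psi_{j-i}):
  psi_1 = theta_1 + phi_1 = -0.635 + (0.769) = 0.134
Right-hand sides:
  c_0 = sigma^2 (1 + theta_1 psi_1) = 4 * (1 + (-0.635)(0.134)) = 4 * 0.91491 = 3.65964
  c_1 = sigma^2 theta_1 = 4 * (-0.635) = -2.54
  c_2 = 0
Equations for k = 0 and k = 1 (AR order 1):
  gamma(0) = phi_1 gamma(1) + c_0
  gamma(1) = phi_1 gamma(0) + c_1
Substituting the second into the first: gamma(0) (1 - phi_1^2) = c_0 + phi_1 c_1, so
  gamma(0) = (c_0 + phi_1 c_1) / (1 - phi_1^2) = (3.65964 + (0.769)(-2.54)) / (1 - (0.769)^2) = 1.70638 / 0.408639 = 4.175764.
  gamma(1) = phi_1 gamma(0) + c_1 = (0.769)(4.175764) + (-2.54) = 0.671162.
For k = 2 (> q): gamma(2) = phi_1 gamma(1) = (0.769)(0.671162) = 0.516124.
Therefore gamma(2) = 0.5161 (to 4 decimal places).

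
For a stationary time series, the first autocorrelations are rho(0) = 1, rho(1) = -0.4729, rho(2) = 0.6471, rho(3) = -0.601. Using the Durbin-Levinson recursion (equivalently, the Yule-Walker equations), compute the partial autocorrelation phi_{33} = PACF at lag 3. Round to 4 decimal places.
\phi_{33} = -0.3740

The PACF at lag k is phi_{kk}, the last component of the solution
to the Yule-Walker system G_k phi = r_k where
  (G_k)_{ij} = rho(|i - j|), (r_k)_i = rho(i), i,j = 1..k.
Equivalently, Durbin-Levinson gives phi_{kk} iteratively:
  phi_{11} = rho(1)
  phi_{kk} = [rho(k) - sum_{j=1..k-1} phi_{k-1,j} rho(k-j)]
            / [1 - sum_{j=1..k-1} phi_{k-1,j} rho(j)],
  phi_{k,j} = phi_{k-1,j} - phi_{kk} phi_{k-1,k-j},  j = 1..k-1.
Step k = 1:
  phi_11 = rho(1) = -0.4729.
Step k = 2:
  phi_22 = [rho(2) - phi_11 rho(1)] / [1 - phi_11 rho(1)] = [0.6471 - (-0.4729)(-0.4729)] / [1 - (-0.4729)(-0.4729)]
         = 0.42346559 / 0.77636559 = 0.545446.
  Update: phi_21 = phi_11 - phi_22 phi_11 = -0.4729 - (0.545446)(-0.4729) = -0.214959.
Step k = 3:
  phi_33 = [rho(3) - phi_21 rho(2) - phi_22 rho(1)] / [1 - phi_21 rho(1) - phi_22 rho(2)]
    numerator   = -0.601 - (-0.214959)(0.6471) - (0.545446)(-0.4729) = -0.20395887
    denominator = 1 - (-0.214959)(-0.4729) - (0.545446)(0.6471) = 0.54538793
  phi_33 = -0.20395887 / 0.54538793 = -0.374.
Therefore phi_{33} = -0.3740.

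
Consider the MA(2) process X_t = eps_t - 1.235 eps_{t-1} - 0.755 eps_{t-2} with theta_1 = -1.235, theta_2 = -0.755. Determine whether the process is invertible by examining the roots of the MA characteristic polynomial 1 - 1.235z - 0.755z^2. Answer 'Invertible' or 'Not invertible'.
\text{Not invertible}

The MA(q) characteristic polynomial is P(z) = 1 - 1.235z - 0.755z^2.
Invertibility requires all roots to lie outside the unit circle, i.e. |z| > 1 for every root.
Set 1 + (-1.235) z + (-0.755) z^2 = 0, i.e. a z^2 + b z + c = 0 with a = -0.755, b = -1.235, c = 1.
Discriminant D = b^2 - 4ac = (-1.235)^2 - 4*(-0.755)*1 = 1.525225 - (-3.02) = 4.545225.
D >= 0, so the roots are real: z = (-b +/- sqrt(D)) / (2a) = (1.235 +/- 2.131953) / (-1.51).
  z_1 = (1.235 + 2.131953) / (-1.51) = -2.2298,   |z_1| = 2.2298.
  z_2 = (1.235 - 2.131953) / (-1.51) = 0.594,   |z_2| = 0.594.
Moduli of all roots: 2.2298, 0.5940.
All moduli strictly greater than 1? No.
Verdict: Not invertible.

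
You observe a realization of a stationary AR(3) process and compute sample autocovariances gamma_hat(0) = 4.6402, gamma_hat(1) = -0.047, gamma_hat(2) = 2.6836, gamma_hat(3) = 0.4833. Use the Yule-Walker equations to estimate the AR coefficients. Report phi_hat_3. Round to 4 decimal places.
\hat\phi_{3} = 0.1690

The Yule-Walker equations for an AR(p) process read, in matrix form,
  Gamma_p phi = r_p,   with   (Gamma_p)_{ij} = gamma(|i - j|),
                       (r_p)_i = gamma(i),   i,j = 1..p.
Substitute the sample gammas (Toeplitz matrix and right-hand side of size 3):
  Gamma_p = [[4.6402, -0.047, 2.6836], [-0.047, 4.6402, -0.047], [2.6836, -0.047, 4.6402]]
  r_p     = [-0.047, 2.6836, 0.4833]
Written out (R1..R3):
  (R1) 4.6402 phi_1 - 0.047 phi_2 + 2.6836 phi_3 = -0.047
  (R2) -0.047 phi_1 + 4.6402 phi_2 - 0.047 phi_3 = 2.6836
  (R3) 2.6836 phi_1 - 0.047 phi_2 + 4.6402 phi_3 = 0.4833
Gaussian elimination:
  R2 <- R2 - (-0.047/4.6402) R1 = R2 - (-0.010129) R1:  4.639724 phi_2 - 0.019818 phi_3 = 2.683124
  R3 <- R3 - (2.6836/4.6402) R1 = R3 - (0.578337) R1:  -0.019818 phi_2 + 3.088174 phi_3 = 0.510482
  R3 <- R3 - (-0.019818/4.639724) R2 = R3 - (-0.004271) R2:  3.08809 phi_3 = 0.521943
Back-substitution:
  phi_hat_3 = 0.521943 / 3.08809 = 0.169018
  phi_hat_2 = (2.683124 - (-0.019818)(0.169018)) / 4.639724 = 0.579016
  phi_hat_1 = (-0.047 - (-0.047)(0.579016) - (2.6836)(0.169018)) / 4.6402 = -0.102013
So phi_hat = [-0.1020, 0.5790, 0.1690].
Therefore phi_hat_3 = 0.1690.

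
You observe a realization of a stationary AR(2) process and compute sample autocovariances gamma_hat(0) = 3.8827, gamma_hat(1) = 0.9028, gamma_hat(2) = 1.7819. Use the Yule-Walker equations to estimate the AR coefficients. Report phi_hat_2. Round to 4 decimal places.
\hat\phi_{2} = 0.4280

The Yule-Walker equations for an AR(p) process read, in matrix form,
  Gamma_p phi = r_p,   with   (Gamma_p)_{ij} = gamma(|i - j|),
                       (r_p)_i = gamma(i),   i,j = 1..p.
Substitute the sample gammas (Toeplitz matrix and right-hand side of size 2):
  Gamma_p = [[3.8827, 0.9028], [0.9028, 3.8827]]
  r_p     = [0.9028, 1.7819]
Written out:
  3.8827 phi_1 + 0.9028 phi_2 = 0.9028
  0.9028 phi_1 + 3.8827 phi_2 = 1.7819
Solve by Cramer's rule:
  det = gamma(0)^2 - gamma(1)^2 = (3.8827)^2 - (0.9028)^2 = 15.07535929 - 0.81504784 = 14.26031145
  phi_hat_1 = [gamma(1) gamma(0) - gamma(1) gamma(2)] / det = [(0.9028)(3.8827) - (0.9028)(1.7819)] / 14.26031145 = 1.89660224 / 14.26031145 = 0.133
  phi_hat_2 = [gamma(0) gamma(2) - gamma(1)^2] / det = [(3.8827)(1.7819) - (0.9028)^2] / 14.26031145 = 6.10353529 / 14.26031145 = 0.428
So phi_hat = [0.1330, 0.4280].
Therefore phi_hat_2 = 0.4280.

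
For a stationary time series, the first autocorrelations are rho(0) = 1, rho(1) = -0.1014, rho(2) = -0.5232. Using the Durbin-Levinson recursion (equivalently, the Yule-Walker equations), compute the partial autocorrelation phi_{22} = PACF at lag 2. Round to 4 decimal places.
\phi_{22} = -0.5390

The PACF at lag k is phi_{kk}, the last component of the solution
to the Yule-Walker system G_k phi = r_k where
  (G_k)_{ij} = rho(|i - j|), (r_k)_i = rho(i), i,j = 1..k.
Equivalently, Durbin-Levinson gives phi_{kk} iteratively:
  phi_{11} = rho(1)
  phi_{kk} = [rho(k) - sum_{j=1..k-1} phi_{k-1,j} rho(k-j)]
            / [1 - sum_{j=1..k-1} phi_{k-1,j} rho(j)],
  phi_{k,j} = phi_{k-1,j} - phi_{kk} phi_{k-1,k-j},  j = 1..k-1.
Step k = 1:
  phi_11 = rho(1) = -0.1014.
Step k = 2:
  phi_22 = [rho(2) - phi_11 rho(1)] / [1 - phi_11 rho(1)] = [-0.5232 - (-0.1014)(-0.1014)] / [1 - (-0.1014)(-0.1014)]
         = -0.53348196 / 0.98971804 = -0.539.
Therefore phi_{22} = -0.5390.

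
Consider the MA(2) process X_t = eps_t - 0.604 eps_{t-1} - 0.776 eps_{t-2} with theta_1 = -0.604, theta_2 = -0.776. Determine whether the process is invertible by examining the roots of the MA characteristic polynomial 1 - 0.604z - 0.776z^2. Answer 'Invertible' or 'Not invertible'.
\text{Not invertible}

The MA(q) characteristic polynomial is P(z) = 1 - 0.604z - 0.776z^2.
Invertibility requires all roots to lie outside the unit circle, i.e. |z| > 1 for every root.
Set 1 + (-0.604) z + (-0.776) z^2 = 0, i.e. a z^2 + b z + c = 0 with a = -0.776, b = -0.604, c = 1.
Discriminant D = b^2 - 4ac = (-0.604)^2 - 4*(-0.776)*1 = 0.364816 - (-3.104) = 3.468816.
D >= 0, so the roots are real: z = (-b +/- sqrt(D)) / (2a) = (0.604 +/- 1.862476) / (-1.552).
  z_1 = (0.604 + 1.862476) / (-1.552) = -1.5892,   |z_1| = 1.5892.
  z_2 = (0.604 - 1.862476) / (-1.552) = 0.8109,   |z_2| = 0.8109.
Moduli of all roots: 1.5892, 0.8109.
All moduli strictly greater than 1? No.
Verdict: Not invertible.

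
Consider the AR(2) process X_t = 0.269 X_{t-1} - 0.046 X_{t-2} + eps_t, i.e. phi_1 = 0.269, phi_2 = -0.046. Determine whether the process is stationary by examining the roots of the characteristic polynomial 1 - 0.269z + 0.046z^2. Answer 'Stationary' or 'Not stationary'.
\text{Stationary}

The AR(p) characteristic polynomial is P(z) = 1 - 0.269z + 0.046z^2.
Stationarity requires all roots to lie outside the unit circle, i.e. |z| > 1 for every root.
Set 1 + (-0.269) z + (0.046) z^2 = 0, i.e. a z^2 + b z + c = 0 with a = 0.046, b = -0.269, c = 1.
Discriminant D = b^2 - 4ac = (-0.269)^2 - 4*(0.046)*1 = 0.072361 - (0.184) = -0.111639.
D < 0, so the roots are the complex-conjugate pair z = (-b +/- i sqrt(-D)) / (2a) = 2.9239 +/- 3.6318i.
For a conjugate pair |z|^2 = z * conj(z) = (product of roots) = c/a = 1/(0.046) = 21.73913, so |z| = sqrt(21.73913) = 4.6625 for both roots.
Moduli of all roots: 4.6625, 4.6625.
All moduli strictly greater than 1? Yes.
Verdict: Stationary.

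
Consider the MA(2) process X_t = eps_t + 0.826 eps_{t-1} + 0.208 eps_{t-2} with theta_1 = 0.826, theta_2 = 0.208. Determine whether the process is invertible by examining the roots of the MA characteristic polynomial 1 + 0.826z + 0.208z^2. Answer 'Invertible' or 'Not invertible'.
\text{Invertible}

The MA(q) characteristic polynomial is P(z) = 1 + 0.826z + 0.208z^2.
Invertibility requires all roots to lie outside the unit circle, i.e. |z| > 1 for every root.
Set 1 + (0.826) z + (0.208) z^2 = 0, i.e. a z^2 + b z + c = 0 with a = 0.208, b = 0.826, c = 1.
Discriminant D = b^2 - 4ac = (0.826)^2 - 4*(0.208)*1 = 0.682276 - (0.832) = -0.149724.
D < 0, so the roots are the complex-conjugate pair z = (-b +/- i sqrt(-D)) / (2a) = -1.9856 +/- 0.9301i.
For a conjugate pair |z|^2 = z * conj(z) = (product of roots) = c/a = 1/(0.208) = 4.807692, so |z| = sqrt(4.807692) = 2.1926 for both roots.
Moduli of all roots: 2.1926, 2.1926.
All moduli strictly greater than 1? Yes.
Verdict: Invertible.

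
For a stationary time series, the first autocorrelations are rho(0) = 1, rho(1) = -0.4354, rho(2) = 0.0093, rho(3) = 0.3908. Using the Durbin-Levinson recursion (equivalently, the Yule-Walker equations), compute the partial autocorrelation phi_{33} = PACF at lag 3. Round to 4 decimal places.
\phi_{33} = 0.3880

The PACF at lag k is phi_{kk}, the last component of the solution
to the Yule-Walker system G_k phi = r_k where
  (G_k)_{ij} = rho(|i - j|), (r_k)_i = rho(i), i,j = 1..k.
Equivalently, Durbin-Levinson gives phi_{kk} iteratively:
  phi_{11} = rho(1)
  phi_{kk} = [rho(k) - sum_{j=1..k-1} phi_{k-1,j} rho(k-j)]
            / [1 - sum_{j=1..k-1} phi_{k-1,j} rho(j)],
  phi_{k,j} = phi_{k-1,j} - phi_{kk} phi_{k-1,k-j},  j = 1..k-1.
Step k = 1:
  phi_11 = rho(1) = -0.4354.
Step k = 2:
  phi_22 = [rho(2) - phi_11 rho(1)] / [1 - phi_11 rho(1)] = [0.0093 - (-0.4354)(-0.4354)] / [1 - (-0.4354)(-0.4354)]
         = -0.18027316 / 0.81042684 = -0.222442.
  Update: phi_21 = phi_11 - phi_22 phi_11 = -0.4354 - (-0.222442)(-0.4354) = -0.532251.
Step k = 3:
  phi_33 = [rho(3) - phi_21 rho(2) - phi_22 rho(1)] / [1 - phi_21 rho(1) - phi_22 rho(2)]
    numerator   = 0.3908 - (-0.532251)(0.0093) - (-0.222442)(-0.4354) = 0.29889859
    denominator = 1 - (-0.532251)(-0.4354) - (-0.222442)(0.0093) = 0.77032647
  phi_33 = 0.29889859 / 0.77032647 = 0.388.
Therefore phi_{33} = 0.3880.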